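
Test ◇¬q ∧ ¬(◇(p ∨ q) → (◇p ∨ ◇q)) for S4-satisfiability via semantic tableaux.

1. ◇¬q ∧ ¬(◇(p ∨ q) → (◇p ∨ ◇q)), 0
2. ◇¬q, 0
3. ¬(◇(p ∨ q) → (◇p ∨ ◇q)), 0
4. ◇(p ∨ q), 0
5. ¬(◇p ∨ ◇q), 0
6. ¬◇p, 0
7. ¬◇q, 0
8. ¬p, 0
9. ¬q, 0
10. ¬q, 1
11. ¬p, 1
12. p ∨ q, 2
13. ¬p, 2
14. ¬q, 2
15. q, 2
Accessibility: 0R0, 0R1, 0R2, 1R1, 2R2
Branch closes: q and ¬q both at 2.
All branches of the tableau close; one closing branch shown above.

Unsatisfiable (every branch closes)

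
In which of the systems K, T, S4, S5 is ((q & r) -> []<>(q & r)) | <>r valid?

T, S4, S5

T-tableau for the negation ~(((q & r) -> []<>(q & r)) | <>r):
1. ~(((q & r) -> []<>(q & r)) | <>r), u
2. ~((q & r) -> []<>(q & r)), u   [~|-rule on 1]
3. ~<>r, u   [~|-rule on 1]
4. q & r, u   [~->-rule on 2]
5. ~[]<>(q & r), u   [~->-rule on 2]
6. q, u   [&-rule on 4]
7. r, u   [&-rule on 4]
8. ~r, u   [~<>-rule on 3 via uRu]
Accessibility: uRu
Branch closes: r and ~r both at u.
Every branch closes (one shown): valid in T, hence also in S4, S5 (every theorem of T is a theorem of S4 and S5).
K-tableau for the negation ~(((q & r) -> []<>(q & r)) | <>r):
1. ~(((q & r) -> []<>(q & r)) | <>r), u
2. ~((q & r) -> []<>(q & r)), u   [~|-rule on 1]
3. ~<>r, u   [~|-rule on 1]
4. q & r, u   [~->-rule on 2]
5. ~[]<>(q & r), u   [~->-rule on 2]
6. q, u   [&-rule on 4]
7. r, u   [&-rule on 4]
8. ~<>(q & r), v   [~[]-rule on 5: fresh world v, uRv]
9. ~r, v   [~<>-rule on 3 via uRv]
Accessibility: uRv
Complete open branch: countermodel on a K-frame, so not valid in K.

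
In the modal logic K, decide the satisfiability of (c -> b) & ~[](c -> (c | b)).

1. (c -> b) & ~[](c -> (c | b)), 0
2. c -> b, 0   [&-rule on 1]
3. ~[](c -> (c | b)), 0   [&-rule on 1]
4. b, 0   [->-rule on 2 (branches; this branch)]
5. ~(c -> (c | b)), 1   [~[]-rule on 3: fresh world 1, 0R1]
6. c, 1   [~->-rule on 5]
7. ~(c | b), 1   [~->-rule on 5]
8. ~c, 1   [~|-rule on 7]
9. ~b, 1   [~|-rule on 7]
Accessibility: 0R1
Branch closes: c and ~c both at 1.
All branches of the tableau close; one closing branch shown above.

Unsatisfiable (every branch closes)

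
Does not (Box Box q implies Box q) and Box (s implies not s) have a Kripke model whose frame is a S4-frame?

No, unsatisfiable

1. not (Box Box q implies Box q) and Box (s implies not s), w0
2. not (Box Box q implies Box q), w0
3. Box (s implies not s), w0
4. Box Box q, w0
5. not Box q, w0
6. s implies not s, w0
7. Box q, w0
8. q, w0
9. not s, w0
10. not q, w1
11. s implies not s, w1
12. Box q, w1
13. q, w1
Accessibility: w0Rw0, w0Rw1, w1Rw1
Branch closes: q and not q both at w1.
(One branch shown.) All branches close.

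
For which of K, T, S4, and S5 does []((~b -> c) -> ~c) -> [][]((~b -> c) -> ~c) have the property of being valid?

T-tableau for the negation ~([]((~b -> c) -> ~c) -> [][]((~b -> c) -> ~c)):
1. ~([]((~b -> c) -> ~c) -> [][]((~b -> c) -> ~c)), w0
2. []((~b -> c) -> ~c), w0
3. ~[][]((~b -> c) -> ~c), w0
4. (~b -> c) -> ~c, w0
5. ~c, w0
6. ~[]((~b -> c) -> ~c), w1
7. (~b -> c) -> ~c, w1
8. ~c, w1
9. ~((~b -> c) -> ~c), w2
10. ~b -> c, w2
11. c, w2
Accessibility: w0Rw0, w0Rw1, w1Rw1, w1Rw2, w2Rw2
Complete open branch: countermodel on a T-frame, so not valid in T, nor in K (the same frame is also a K-frame).
S4-tableau for the negation ~([]((~b -> c) -> ~c) -> [][]((~b -> c) -> ~c)):
1. ~([]((~b -> c) -> ~c) -> [][]((~b -> c) -> ~c)), w0
2. []((~b -> c) -> ~c), w0
3. ~[][]((~b -> c) -> ~c), w0
4. (~b -> c) -> ~c, w0
5. ~(~b -> c), w0
6. ~b, w0
7. ~c, w0
8. ~[]((~b -> c) -> ~c), w1
9. (~b -> c) -> ~c, w1
10. ~(~b -> c), w1
11. ~b, w1
12. ~c, w1
13. ~((~b -> c) -> ~c), w2
14. ~b -> c, w2
15. c, w2
16. (~b -> c) -> ~c, w2
17. ~(~b -> c), w2
18. ~b, w2
19. ~c, w2
Accessibility: w0Rw0, w0Rw1, w0Rw2, w1Rw1, w1Rw2, w2Rw2
Branch closes: c and ~c both at w2.
Every branch closes (one shown): valid in S4, hence also in S5 (every theorem of S4 is a theorem of S5).

S4, S5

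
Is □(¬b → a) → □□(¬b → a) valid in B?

Tableau for the negation ¬(□(¬b → a) → □□(¬b → a)):
1. ¬(□(¬b → a) → □□(¬b → a)), w0
2. □(¬b → a), w0   [¬→-rule on 1]
3. ¬□□(¬b → a), w0   [¬→-rule on 1]
4. ¬b → a, w0   [□-rule on 2 via w0Rw0]
5. a, w0   [→-rule on 4 (branches; this branch)]
6. ¬□(¬b → a), w1   [¬□-rule on 3: fresh world w1, w0Rw1]
7. ¬b → a, w1   [□-rule on 2 via w0Rw1]
8. a, w1   [→-rule on 7 (branches; this branch)]
9. ¬(¬b → a), w2   [¬□-rule on 6: fresh world w2, w1Rw2]
10. ¬b, w2   [¬→-rule on 9]
11. ¬a, w2   [¬→-rule on 9]
Accessibility: w0Rw0, w0Rw1, w1Rw0, w1Rw1, w1Rw2, w2Rw1, w2Rw2
The negation has an open branch (countermodel exists).

Not valid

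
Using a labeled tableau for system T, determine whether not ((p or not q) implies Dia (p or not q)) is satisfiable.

1. not ((p or not q) implies Dia (p or not q)), w0
2. p or not q, w0   [neg-implies-rule on 1]
3. not Dia (p or not q), w0   [neg-implies-rule on 1]
4. not (p or not q), w0   [neg-Dia-rule on 3 via w0Rw0]
5. not p, w0   [neg-or-rule on 4]
6. q, w0   [neg-or-rule on 4]
7. not q, w0   [or-rule on 2 (branches; this branch)]
Accessibility: w0Rw0
Branch closes: q and not q both at w0.
Every branch closes; the branch above is one of them.

Unsatisfiable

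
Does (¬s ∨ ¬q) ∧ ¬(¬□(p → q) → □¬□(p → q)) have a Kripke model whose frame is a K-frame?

Satisfiable

1. (¬s ∨ ¬q) ∧ ¬(¬□(p → q) → □¬□(p → q)), 0
2. ¬s ∨ ¬q, 0
3. ¬(¬□(p → q) → □¬□(p → q)), 0
4. ¬□(p → q), 0
5. ¬□¬□(p → q), 0
6. ¬q, 0
7. ¬(p → q), 1
8. p, 1
9. ¬q, 1
10. □(p → q), 2
Accessibility: 0R1, 0R2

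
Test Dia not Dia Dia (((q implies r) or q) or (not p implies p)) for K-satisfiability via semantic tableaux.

Yes, satisfiable

1. Dia not Dia Dia (((q implies r) or q) or (not p implies p)), w0
2. not Dia Dia (((q implies r) or q) or (not p implies p)), w1
Accessibility: w0Rw1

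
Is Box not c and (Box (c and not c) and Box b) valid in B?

Invalid (countermodel exists)

Tableau for the negation not (Box not c and (Box (c and not c) and Box b)):
1. not (Box not c and (Box (c and not c) and Box b)), u
2. not (Box (c and not c) and Box b), u
3. not Box b, u
4. not b, v
Accessibility: uRu, uRv, vRu, vRv
The negation has an open branch (countermodel exists).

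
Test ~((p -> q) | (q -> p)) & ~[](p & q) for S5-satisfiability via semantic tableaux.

1. ~((p -> q) | (q -> p)) & ~[](p & q), u
2. ~((p -> q) | (q -> p)), u   [&-rule on 1]
3. ~[](p & q), u   [&-rule on 1]
4. ~(p -> q), u   [~|-rule on 2]
5. ~(q -> p), u   [~|-rule on 2]
6. p, u   [~->-rule on 4]
7. ~q, u   [~->-rule on 4]
8. q, u   [~->-rule on 5]
9. ~p, u   [~->-rule on 5]
Accessibility: uRu
Branch closes: q and ~q both at u.
All branches of the tableau close; one closing branch shown above.

No, unsatisfiable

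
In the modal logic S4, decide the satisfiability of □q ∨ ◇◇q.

1. □q ∨ ◇◇q, w0
2. ◇◇q, w0   [∨-rule on 1 (branches; this branch)]
3. ◇q, w1   [◇-rule on 2: fresh world w1, w0Rw1]
4. q, w2   [◇-rule on 3: fresh world w2, w1Rw2]
Accessibility: w0Rw0, w0Rw1, w0Rw2, w1Rw1, w1Rw2, w2Rw2

Satisfiable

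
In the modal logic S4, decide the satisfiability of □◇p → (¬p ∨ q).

Yes, satisfiable

1. □◇p → (¬p ∨ q), w0
2. ¬p ∨ q, w0
3. q, w0
Accessibility: w0Rw0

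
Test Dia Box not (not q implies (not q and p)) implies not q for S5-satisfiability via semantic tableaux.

1. Dia Box not (not q implies (not q and p)) implies not q, w0
2. not q, w0
Accessibility: w0Rw0

Satisfiable (open branch found)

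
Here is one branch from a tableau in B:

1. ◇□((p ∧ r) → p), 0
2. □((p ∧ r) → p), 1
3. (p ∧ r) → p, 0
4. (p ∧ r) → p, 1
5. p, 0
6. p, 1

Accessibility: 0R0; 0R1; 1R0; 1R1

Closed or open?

No world carries both an atom and its negation.

Not closed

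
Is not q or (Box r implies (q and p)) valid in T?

No, not valid

Tableau for the negation not (not q or (Box r implies (q and p))):
1. not (not q or (Box r implies (q and p))), 0
2. q, 0
3. not (Box r implies (q and p)), 0
4. Box r, 0
5. not (q and p), 0
6. r, 0
7. not p, 0
Accessibility: 0R0
The negation has an open branch (countermodel exists).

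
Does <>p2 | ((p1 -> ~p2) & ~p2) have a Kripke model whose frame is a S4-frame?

Satisfiable (open branch found)

1. <>p2 | ((p1 -> ~p2) & ~p2), u
2. (p1 -> ~p2) & ~p2, u
3. p1 -> ~p2, u
4. ~p2, u
Accessibility: uRu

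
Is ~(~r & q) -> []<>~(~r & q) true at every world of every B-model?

Yes, valid

Tableau for the negation ~(~(~r & q) -> []<>~(~r & q)):
1. ~(~(~r & q) -> []<>~(~r & q)), w0
2. ~(~r & q), w0
3. ~[]<>~(~r & q), w0
4. ~q, w0
5. ~<>~(~r & q), w1
6. ~r & q, w0
7. ~r, w0
8. q, w0
Accessibility: w0Rw0, w0Rw1, w1Rw0, w1Rw1
Branch closes: q and ~q both at w0.
Every branch of the negation's tableau closes; the branch above is one of them.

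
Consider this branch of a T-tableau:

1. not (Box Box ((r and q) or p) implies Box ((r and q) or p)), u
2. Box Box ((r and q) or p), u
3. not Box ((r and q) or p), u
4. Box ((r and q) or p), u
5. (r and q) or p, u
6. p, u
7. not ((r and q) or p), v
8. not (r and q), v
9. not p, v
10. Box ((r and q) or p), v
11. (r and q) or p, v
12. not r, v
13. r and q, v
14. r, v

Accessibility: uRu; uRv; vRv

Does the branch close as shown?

Closed

Both r and not r appear at v.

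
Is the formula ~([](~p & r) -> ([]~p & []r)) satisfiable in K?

Unsatisfiable

1. ~([](~p & r) -> ([]~p & []r)), w0
2. [](~p & r), w0
3. ~([]~p & []r), w0
4. ~[]r, w0
5. ~r, w1
6. ~p & r, w1
7. ~p, w1
8. r, w1
Accessibility: w0Rw1
Branch closes: r and ~r both at w1.
All branches of the tableau close; one closing branch shown above.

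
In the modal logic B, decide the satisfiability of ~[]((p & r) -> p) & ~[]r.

1. ~[]((p & r) -> p) & ~[]r, 0
2. ~[]((p & r) -> p), 0
3. ~[]r, 0
4. ~((p & r) -> p), 1
5. p & r, 1
6. ~p, 1
7. p, 1
8. r, 1
Accessibility: 0R0, 0R1, 1R0, 1R1
Branch closes: p and ~p both at 1.
Every branch closes; the branch above is one of them.

No, unsatisfiable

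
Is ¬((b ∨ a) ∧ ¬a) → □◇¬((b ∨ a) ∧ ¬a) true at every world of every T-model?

Tableau for the negation ¬(¬((b ∨ a) ∧ ¬a) → □◇¬((b ∨ a) ∧ ¬a)):
1. ¬(¬((b ∨ a) ∧ ¬a) → □◇¬((b ∨ a) ∧ ¬a)), w0
2. ¬((b ∨ a) ∧ ¬a), w0   [¬→-rule on 1]
3. ¬□◇¬((b ∨ a) ∧ ¬a), w0   [¬→-rule on 1]
4. a, w0   [¬∧-rule on 2 (branches; this branch)]
5. ¬◇¬((b ∨ a) ∧ ¬a), w1   [¬□-rule on 3: fresh world w1, w0Rw1]
6. (b ∨ a) ∧ ¬a, w1   [¬◇-rule on 5 via w1Rw1]
7. b ∨ a, w1   [∧-rule on 6]
8. ¬a, w1   [∧-rule on 6]
9. b, w1   [∨-rule on 7 (branches; this branch)]
Accessibility: w0Rw0, w0Rw1, w1Rw1
The negation has an open branch (countermodel exists).

No, not valid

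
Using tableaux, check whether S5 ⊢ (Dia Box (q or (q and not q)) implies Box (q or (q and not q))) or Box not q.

Tableau for the negation not ((Dia Box (q or (q and not q)) implies Box (q or (q and not q))) or Box not q):
1. not ((Dia Box (q or (q and not q)) implies Box (q or (q and not q))) or Box not q), w0
2. not (Dia Box (q or (q and not q)) implies Box (q or (q and not q))), w0
3. not Box not q, w0
4. Dia Box (q or (q and not q)), w0
5. not Box (q or (q and not q)), w0
6. q, w1
7. Box (q or (q and not q)), w2
8. q or (q and not q), w0
9. q or (q and not q), w1
10. q or (q and not q), w2
11. q, w0
12. q, w2
13. not (q or (q and not q)), w3
14. not q, w3
15. not (q and not q), w3
16. q or (q and not q), w3
17. q and not q, w3
18. q, w3
Accessibility: w0Rw0, w0Rw1, w0Rw2, w0Rw3, w1Rw0, w1Rw1, w1Rw2, w1Rw3, w2Rw0, w2Rw1, w2Rw2, w2Rw3, w3Rw0, w3Rw1, w3Rw2, w3Rw3
Branch closes: q and not q both at w3.
Every branch of the negation's tableau closes; the branch above is one of them.

Yes, valid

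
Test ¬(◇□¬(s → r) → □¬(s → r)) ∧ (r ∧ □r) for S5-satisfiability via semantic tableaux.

No, unsatisfiable

1. ¬(◇□¬(s → r) → □¬(s → r)) ∧ (r ∧ □r), w0
2. ¬(◇□¬(s → r) → □¬(s → r)), w0
3. r ∧ □r, w0
4. ◇□¬(s → r), w0
5. ¬□¬(s → r), w0
6. r, w0
7. □r, w0
8. □¬(s → r), w1
9. r, w1
10. ¬(s → r), w0
11. s, w0
12. ¬r, w0
Accessibility: w0Rw0, w0Rw1, w1Rw0, w1Rw1
Branch closes: r and ¬r both at w0.
Every branch closes; the branch above is one of them.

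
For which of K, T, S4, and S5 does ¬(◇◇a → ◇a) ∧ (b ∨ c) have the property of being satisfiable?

T-tableau for the formula:
1. ¬(◇◇a → ◇a) ∧ (b ∨ c), 0
2. ¬(◇◇a → ◇a), 0   [∧-rule on 1]
3. b ∨ c, 0   [∧-rule on 1]
4. ◇◇a, 0   [¬→-rule on 2]
5. ¬◇a, 0   [¬→-rule on 2]
6. ¬a, 0   [¬◇-rule on 5 via 0R0]
7. c, 0   [∨-rule on 3 (branches; this branch)]
8. ◇a, 1   [◇-rule on 4: fresh world 1, 0R1]
9. ¬a, 1   [¬◇-rule on 5 via 0R1]
10. a, 2   [◇-rule on 8: fresh world 2, 1R2]
Accessibility: 0R0, 0R1, 1R1, 1R2, 2R2
Complete open branch: satisfiable in T, hence also in K (this T-model is also a K-model).
S4-tableau for the formula:
1. ¬(◇◇a → ◇a) ∧ (b ∨ c), 0
2. ¬(◇◇a → ◇a), 0   [∧-rule on 1]
3. b ∨ c, 0   [∧-rule on 1]
4. ◇◇a, 0   [¬→-rule on 2]
5. ¬◇a, 0   [¬→-rule on 2]
6. ¬a, 0   [¬◇-rule on 5 via 0R0]
7. c, 0   [∨-rule on 3 (branches; this branch)]
8. ◇a, 1   [◇-rule on 4: fresh world 1, 0R1]
9. ¬a, 1   [¬◇-rule on 5 via 0R1]
10. a, 2   [◇-rule on 8: fresh world 2, 1R2]
11. ¬a, 2   [¬◇-rule on 5 via 0R2]
Accessibility: 0R0, 0R1, 0R2, 1R1, 1R2, 2R2
Branch closes: a and ¬a both at 2.
Every branch closes (one shown): unsatisfiable in S4, hence also in S5 (every S5-frame is an S4-frame).

K, T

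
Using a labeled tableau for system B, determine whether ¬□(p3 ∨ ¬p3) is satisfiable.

1. ¬□(p3 ∨ ¬p3), 0
2. ¬(p3 ∨ ¬p3), 1
3. ¬p3, 1
4. p3, 1
Accessibility: 0R0, 0R1, 1R0, 1R1
Branch closes: p3 and ¬p3 both at 1.
(One branch shown.) All branches close.

Unsatisfiable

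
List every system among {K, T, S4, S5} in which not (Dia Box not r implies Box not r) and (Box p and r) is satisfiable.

K, T, S4

S4-tableau for the formula:
1. not (Dia Box not r implies Box not r) and (Box p and r), u
2. not (Dia Box not r implies Box not r), u
3. Box p and r, u
4. Dia Box not r, u
5. not Box not r, u
6. Box p, u
7. r, u
8. p, u
9. Box not r, v
10. p, v
11. not r, v
12. r, w
13. p, w
Accessibility: uRu, uRv, uRw, vRv, wRw
Complete open branch: satisfiable in S4, hence also in K, T (this S4-model is also a K-model and a T-model).
S5-tableau for the formula:
1. not (Dia Box not r implies Box not r) and (Box p and r), u
2. not (Dia Box not r implies Box not r), u
3. Box p and r, u
4. Dia Box not r, u
5. not Box not r, u
6. Box p, u
7. r, u
8. p, u
9. Box not r, v
10. p, v
11. not r, u
Accessibility: uRu, uRv, vRu, vRv
Branch closes: r and not r both at u.
Every branch closes (one shown): unsatisfiable in S5.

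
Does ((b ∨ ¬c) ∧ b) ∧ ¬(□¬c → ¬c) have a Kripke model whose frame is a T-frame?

No, unsatisfiable

1. ((b ∨ ¬c) ∧ b) ∧ ¬(□¬c → ¬c), u
2. (b ∨ ¬c) ∧ b, u
3. ¬(□¬c → ¬c), u
4. b ∨ ¬c, u
5. b, u
6. □¬c, u
7. c, u
8. ¬c, u
Accessibility: uRu
Branch closes: c and ¬c both at u.
(One branch shown.) All branches close.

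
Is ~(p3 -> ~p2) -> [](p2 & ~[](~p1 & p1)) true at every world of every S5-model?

Tableau for the negation ~(~(p3 -> ~p2) -> [](p2 & ~[](~p1 & p1))):
1. ~(~(p3 -> ~p2) -> [](p2 & ~[](~p1 & p1))), w0
2. ~(p3 -> ~p2), w0
3. ~[](p2 & ~[](~p1 & p1)), w0
4. p3, w0
5. p2, w0
6. ~(p2 & ~[](~p1 & p1)), w1
7. ~p2, w1
Accessibility: w0Rw0, w0Rw1, w1Rw0, w1Rw1
The negation has an open branch (countermodel exists).

Not valid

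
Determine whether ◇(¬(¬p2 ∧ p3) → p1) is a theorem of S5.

Invalid (countermodel exists)

Tableau for the negation ¬◇(¬(¬p2 ∧ p3) → p1):
1. ¬◇(¬(¬p2 ∧ p3) → p1), u
2. ¬(¬(¬p2 ∧ p3) → p1), u   [¬◇-rule on 1 via uRu]
3. ¬(¬p2 ∧ p3), u   [¬→-rule on 2]
4. ¬p1, u   [¬→-rule on 2]
5. ¬p3, u   [¬∧-rule on 3 (branches; this branch)]
Accessibility: uRu
The negation has an open branch (countermodel exists).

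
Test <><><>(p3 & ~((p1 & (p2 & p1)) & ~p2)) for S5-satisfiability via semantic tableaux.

1. <><><>(p3 & ~((p1 & (p2 & p1)) & ~p2)), w0
2. <><>(p3 & ~((p1 & (p2 & p1)) & ~p2)), w1
3. <>(p3 & ~((p1 & (p2 & p1)) & ~p2)), w2
4. p3 & ~((p1 & (p2 & p1)) & ~p2), w3
5. p3, w3
6. ~((p1 & (p2 & p1)) & ~p2), w3
7. p2, w3
Accessibility: w0Rw0, w0Rw1, w0Rw2, w0Rw3, w1Rw0, w1Rw1, w1Rw2, w1Rw3, w2Rw0, w2Rw1, w2Rw2, w2Rw3, w3Rw0, w3Rw1, w3Rw2, w3Rw3

Yes, satisfiable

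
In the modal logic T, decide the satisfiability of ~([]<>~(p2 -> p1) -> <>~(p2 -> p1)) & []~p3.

1. ~([]<>~(p2 -> p1) -> <>~(p2 -> p1)) & []~p3, 0
2. ~([]<>~(p2 -> p1) -> <>~(p2 -> p1)), 0
3. []~p3, 0
4. []<>~(p2 -> p1), 0
5. ~<>~(p2 -> p1), 0
6. ~p3, 0
7. <>~(p2 -> p1), 0
8. p2 -> p1, 0
9. p1, 0
10. ~(p2 -> p1), 1
11. p2, 1
12. ~p1, 1
13. ~p3, 1
14. <>~(p2 -> p1), 1
15. p2 -> p1, 1
16. p1, 1
Accessibility: 0R0, 0R1, 1R1
Branch closes: p1 and ~p1 both at 1.
All branches of the tableau close; one closing branch shown above.

Unsatisfiable (every branch closes)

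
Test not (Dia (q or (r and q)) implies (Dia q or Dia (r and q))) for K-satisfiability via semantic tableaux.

1. not (Dia (q or (r and q)) implies (Dia q or Dia (r and q))), w0
2. Dia (q or (r and q)), w0   [neg-implies-rule on 1]
3. not (Dia q or Dia (r and q)), w0   [neg-implies-rule on 1]
4. not Dia q, w0   [neg-or-rule on 3]
5. not Dia (r and q), w0   [neg-or-rule on 3]
6. q or (r and q), w1   [Dia-rule on 2: fresh world w1, w0Rw1]
7. not q, w1   [neg-Dia-rule on 4 via w0Rw1]
8. not (r and q), w1   [neg-Dia-rule on 5 via w0Rw1]
9. r and q, w1   [or-rule on 6 (branches; this branch)]
10. r, w1   [and-rule on 9]
11. q, w1   [and-rule on 9]
Accessibility: w0Rw1
Branch closes: q and not q both at w1.
All branches of the tableau close; one closing branch shown above.

Unsatisfiable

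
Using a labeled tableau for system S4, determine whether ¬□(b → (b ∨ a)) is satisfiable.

1. ¬□(b → (b ∨ a)), w0
2. ¬(b → (b ∨ a)), w1   [¬□-rule on 1: fresh world w1, w0Rw1]
3. b, w1   [¬→-rule on 2]
4. ¬(b ∨ a), w1   [¬→-rule on 2]
5. ¬b, w1   [¬∨-rule on 4]
6. ¬a, w1   [¬∨-rule on 4]
Accessibility: w0Rw0, w0Rw1, w1Rw1
Branch closes: b and ¬b both at w1.
All branches of the tableau close; one closing branch shown above.

Unsatisfiable (every branch closes)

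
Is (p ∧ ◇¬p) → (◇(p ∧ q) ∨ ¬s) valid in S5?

Invalid (countermodel exists)

Tableau for the negation ¬((p ∧ ◇¬p) → (◇(p ∧ q) ∨ ¬s)):
1. ¬((p ∧ ◇¬p) → (◇(p ∧ q) ∨ ¬s)), 0
2. p ∧ ◇¬p, 0   [¬→-rule on 1]
3. ¬(◇(p ∧ q) ∨ ¬s), 0   [¬→-rule on 1]
4. p, 0   [∧-rule on 2]
5. ◇¬p, 0   [∧-rule on 2]
6. ¬◇(p ∧ q), 0   [¬∨-rule on 3]
7. s, 0   [¬∨-rule on 3]
8. ¬(p ∧ q), 0   [¬◇-rule on 6 via 0R0]
9. ¬q, 0   [¬∧-rule on 8 (branches; this branch)]
10. ¬p, 1   [◇-rule on 5: fresh world 1, 0R1]
11. ¬(p ∧ q), 1   [¬◇-rule on 6 via 0R1]
12. ¬q, 1   [¬∧-rule on 11 (branches; this branch)]
Accessibility: 0R0, 0R1, 1R0, 1R1
The negation has an open branch (countermodel exists).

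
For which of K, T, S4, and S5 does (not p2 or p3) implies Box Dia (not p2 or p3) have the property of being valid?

S5

S5-tableau for the negation not ((not p2 or p3) implies Box Dia (not p2 or p3)):
1. not ((not p2 or p3) implies Box Dia (not p2 or p3)), u
2. not p2 or p3, u
3. not Box Dia (not p2 or p3), u
4. p3, u
5. not Dia (not p2 or p3), v
6. not (not p2 or p3), u
7. p2, u
8. not p3, u
Accessibility: uRu, uRv, vRu, vRv
Branch closes: p3 and not p3 both at u.
Every branch closes (one shown): valid in S5.
S4-tableau for the negation not ((not p2 or p3) implies Box Dia (not p2 or p3)):
1. not ((not p2 or p3) implies Box Dia (not p2 or p3)), u
2. not p2 or p3, u
3. not Box Dia (not p2 or p3), u
4. p3, u
5. not Dia (not p2 or p3), v
6. not (not p2 or p3), v
7. p2, v
8. not p3, v
Accessibility: uRu, uRv, vRv
Complete open branch: countermodel on an S4-frame, so not valid in S4, nor in K, T (the same frame is also a K-frame and a T-frame).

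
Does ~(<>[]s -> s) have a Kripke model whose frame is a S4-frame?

1. ~(<>[]s -> s), u
2. <>[]s, u
3. ~s, u
4. []s, v
5. s, v
Accessibility: uRu, uRv, vRv

Satisfiable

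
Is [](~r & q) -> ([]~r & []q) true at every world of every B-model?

Tableau for the negation ~([](~r & q) -> ([]~r & []q)):
1. ~([](~r & q) -> ([]~r & []q)), u
2. [](~r & q), u
3. ~([]~r & []q), u
4. ~r & q, u
5. ~r, u
6. q, u
7. ~[]q, u
8. ~q, v
9. ~r & q, v
10. ~r, v
11. q, v
Accessibility: uRu, uRv, vRu, vRv
Branch closes: q and ~q both at v.
Every branch of the negation's tableau closes; the branch above is one of them.

Valid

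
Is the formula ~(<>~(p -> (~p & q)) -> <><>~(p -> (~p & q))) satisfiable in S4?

Unsatisfiable (every branch closes)

1. ~(<>~(p -> (~p & q)) -> <><>~(p -> (~p & q))), u
2. <>~(p -> (~p & q)), u
3. ~<><>~(p -> (~p & q)), u
4. ~<>~(p -> (~p & q)), u
5. p -> (~p & q), u
6. ~p & q, u
7. ~p, u
8. q, u
9. ~(p -> (~p & q)), v
10. p, v
11. ~(~p & q), v
12. ~<>~(p -> (~p & q)), v
13. p -> (~p & q), v
14. ~q, v
15. ~p & q, v
16. ~p, v
17. q, v
Accessibility: uRu, uRv, vRv
Branch closes: p and ~p both at v.
All branches of the tableau close; one closing branch shown above.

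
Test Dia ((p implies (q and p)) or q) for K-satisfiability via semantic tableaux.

Yes, satisfiable

1. Dia ((p implies (q and p)) or q), 0
2. (p implies (q and p)) or q, 1
3. q, 1
Accessibility: 0R1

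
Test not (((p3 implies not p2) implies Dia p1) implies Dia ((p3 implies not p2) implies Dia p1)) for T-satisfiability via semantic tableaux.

1. not (((p3 implies not p2) implies Dia p1) implies Dia ((p3 implies not p2) implies Dia p1)), w0
2. (p3 implies not p2) implies Dia p1, w0   [neg-implies-rule on 1]
3. not Dia ((p3 implies not p2) implies Dia p1), w0   [neg-implies-rule on 1]
4. not ((p3 implies not p2) implies Dia p1), w0   [neg-Dia-rule on 3 via w0Rw0]
5. p3 implies not p2, w0   [neg-implies-rule on 4]
6. not Dia p1, w0   [neg-implies-rule on 4]
7. not p1, w0   [neg-Dia-rule on 6 via w0Rw0]
8. Dia p1, w0   [implies-rule on 2 (branches; this branch)]
9. not p2, w0   [implies-rule on 5 (branches; this branch)]
10. p1, w1   [Dia-rule on 8: fresh world w1, w0Rw1]
11. not ((p3 implies not p2) implies Dia p1), w1   [neg-Dia-rule on 3 via w0Rw1]
12. p3 implies not p2, w1   [neg-implies-rule on 11]
13. not Dia p1, w1   [neg-implies-rule on 11]
14. not p1, w1   [neg-Dia-rule on 6 via w0Rw1]
Accessibility: w0Rw0, w0Rw1, w1Rw1
Branch closes: p1 and not p1 both at w1.
Every branch closes; the branch above is one of them.

Unsatisfiable (every branch closes)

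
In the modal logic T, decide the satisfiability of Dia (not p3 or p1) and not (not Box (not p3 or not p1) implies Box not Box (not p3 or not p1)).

Satisfiable

1. Dia (not p3 or p1) and not (not Box (not p3 or not p1) implies Box not Box (not p3 or not p1)), u
2. Dia (not p3 or p1), u   [and-rule on 1]
3. not (not Box (not p3 or not p1) implies Box not Box (not p3 or not p1)), u   [and-rule on 1]
4. not Box (not p3 or not p1), u   [neg-implies-rule on 3]
5. not Box not Box (not p3 or not p1), u   [neg-implies-rule on 3]
6. not p3 or p1, v   [Dia-rule on 2: fresh world v, uRv]
7. p1, v   [or-rule on 6 (branches; this branch)]
8. not (not p3 or not p1), w   [neg-Box-rule on 4: fresh world w, uRw]
9. p3, w   [neg-or-rule on 8]
10. p1, w   [neg-or-rule on 8]
11. Box (not p3 or not p1), x   [neg-Box-rule on 5: fresh world x, uRx]
12. not p3 or not p1, x   [Box-rule on 11 via xRx]
13. not p1, x   [or-rule on 12 (branches; this branch)]
Accessibility: uRu, uRv, uRw, uRx, vRv, wRw, xRx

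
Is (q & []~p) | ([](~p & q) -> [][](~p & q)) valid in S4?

Tableau for the negation ~((q & []~p) | ([](~p & q) -> [][](~p & q))):
1. ~((q & []~p) | ([](~p & q) -> [][](~p & q))), 0
2. ~(q & []~p), 0
3. ~([](~p & q) -> [][](~p & q)), 0
4. [](~p & q), 0
5. ~[][](~p & q), 0
6. ~p & q, 0
7. ~p, 0
8. q, 0
9. ~[]~p, 0
10. ~[](~p & q), 1
11. ~p & q, 1
12. ~p, 1
13. q, 1
14. p, 2
15. ~p & q, 2
16. ~p, 2
17. q, 2
Accessibility: 0R0, 0R1, 0R2, 1R1, 2R2
Branch closes: p and ~p both at 2.
All branches of the negation close; one closing branch shown above.

Valid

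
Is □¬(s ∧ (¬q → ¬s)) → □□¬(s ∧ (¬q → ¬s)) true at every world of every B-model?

No, not valid

Tableau for the negation ¬(□¬(s ∧ (¬q → ¬s)) → □□¬(s ∧ (¬q → ¬s))):
1. ¬(□¬(s ∧ (¬q → ¬s)) → □□¬(s ∧ (¬q → ¬s))), u
2. □¬(s ∧ (¬q → ¬s)), u
3. ¬□□¬(s ∧ (¬q → ¬s)), u
4. ¬(s ∧ (¬q → ¬s)), u
5. ¬(¬q → ¬s), u
6. ¬q, u
7. s, u
8. ¬□¬(s ∧ (¬q → ¬s)), v
9. ¬(s ∧ (¬q → ¬s)), v
10. ¬(¬q → ¬s), v
11. ¬q, v
12. s, v
13. s ∧ (¬q → ¬s), w
14. s, w
15. ¬q → ¬s, w
16. q, w
Accessibility: uRu, uRv, vRu, vRv, vRw, wRv, wRw
The negation has an open branch (countermodel exists).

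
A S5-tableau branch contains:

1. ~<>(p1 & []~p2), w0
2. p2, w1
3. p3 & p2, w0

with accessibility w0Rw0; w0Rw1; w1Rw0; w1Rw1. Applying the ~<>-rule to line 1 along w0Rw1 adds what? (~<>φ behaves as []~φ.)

~(p1 & []~p2), w1

~<>φ behaves as []~φ: propagate the negated body to each accessible world.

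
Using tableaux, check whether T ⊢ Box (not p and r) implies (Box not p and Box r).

Yes, valid

Tableau for the negation not (Box (not p and r) implies (Box not p and Box r)):
1. not (Box (not p and r) implies (Box not p and Box r)), u
2. Box (not p and r), u
3. not (Box not p and Box r), u
4. not p and r, u
5. not p, u
6. r, u
7. not Box r, u
8. not r, v
9. not p and r, v
10. not p, v
11. r, v
Accessibility: uRu, uRv, vRv
Branch closes: r and not r both at v.
Every branch of the negation's tableau closes; the branch above is one of them.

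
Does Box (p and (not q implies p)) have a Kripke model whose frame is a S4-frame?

Satisfiable (open branch found)

1. Box (p and (not q implies p)), w0
2. p and (not q implies p), w0   [Box-rule on 1 via w0Rw0]
3. p, w0   [and-rule on 2]
4. not q implies p, w0   [and-rule on 2]
Accessibility: w0Rw0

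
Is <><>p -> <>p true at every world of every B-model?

Tableau for the negation ~(<><>p -> <>p):
1. ~(<><>p -> <>p), 0
2. <><>p, 0
3. ~<>p, 0
4. ~p, 0
5. <>p, 1
6. ~p, 1
7. p, 2
Accessibility: 0R0, 0R1, 1R0, 1R1, 1R2, 2R1, 2R2
The negation has an open branch (countermodel exists).

No, not valid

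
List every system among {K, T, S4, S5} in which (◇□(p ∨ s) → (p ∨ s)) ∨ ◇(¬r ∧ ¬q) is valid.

S5

S4-tableau for the negation ¬((◇□(p ∨ s) → (p ∨ s)) ∨ ◇(¬r ∧ ¬q)):
1. ¬((◇□(p ∨ s) → (p ∨ s)) ∨ ◇(¬r ∧ ¬q)), w0
2. ¬(◇□(p ∨ s) → (p ∨ s)), w0
3. ¬◇(¬r ∧ ¬q), w0
4. ◇□(p ∨ s), w0
5. ¬(p ∨ s), w0
6. ¬p, w0
7. ¬s, w0
8. ¬(¬r ∧ ¬q), w0
9. q, w0
10. □(p ∨ s), w1
11. ¬(¬r ∧ ¬q), w1
12. p ∨ s, w1
13. q, w1
14. s, w1
Accessibility: w0Rw0, w0Rw1, w1Rw1
Complete open branch: countermodel on an S4-frame, so not valid in S4, nor in K, T (the same frame is also a K-frame and a T-frame).
S5-tableau for the negation ¬((◇□(p ∨ s) → (p ∨ s)) ∨ ◇(¬r ∧ ¬q)):
1. ¬((◇□(p ∨ s) → (p ∨ s)) ∨ ◇(¬r ∧ ¬q)), w0
2. ¬(◇□(p ∨ s) → (p ∨ s)), w0
3. ¬◇(¬r ∧ ¬q), w0
4. ◇□(p ∨ s), w0
5. ¬(p ∨ s), w0
6. ¬p, w0
7. ¬s, w0
8. ¬(¬r ∧ ¬q), w0
9. q, w0
10. □(p ∨ s), w1
11. ¬(¬r ∧ ¬q), w1
12. p ∨ s, w0
13. p ∨ s, w1
14. q, w1
15. s, w0
Accessibility: w0Rw0, w0Rw1, w1Rw0, w1Rw1
Branch closes: s and ¬s both at w0.
Every branch closes (one shown): valid in S5.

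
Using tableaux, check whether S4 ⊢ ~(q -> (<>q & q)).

Tableau for the negation q -> (<>q & q):
1. q -> (<>q & q), u
2. <>q & q, u
3. <>q, u
4. q, u
5. q, v
Accessibility: uRu, uRv, vRv
The negation has an open branch (countermodel exists).

Invalid (countermodel exists)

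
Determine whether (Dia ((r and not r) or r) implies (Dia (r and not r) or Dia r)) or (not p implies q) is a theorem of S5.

Valid

Tableau for the negation not ((Dia ((r and not r) or r) implies (Dia (r and not r) or Dia r)) or (not p implies q)):
1. not ((Dia ((r and not r) or r) implies (Dia (r and not r) or Dia r)) or (not p implies q)), u
2. not (Dia ((r and not r) or r) implies (Dia (r and not r) or Dia r)), u   [neg-or-rule on 1]
3. not (not p implies q), u   [neg-or-rule on 1]
4. Dia ((r and not r) or r), u   [neg-implies-rule on 2]
5. not (Dia (r and not r) or Dia r), u   [neg-implies-rule on 2]
6. not p, u   [neg-implies-rule on 3]
7. not q, u   [neg-implies-rule on 3]
8. not Dia (r and not r), u   [neg-or-rule on 5]
9. not Dia r, u   [neg-or-rule on 5]
10. not (r and not r), u   [neg-Dia-rule on 8 via uRu]
11. not r, u   [neg-Dia-rule on 9 via uRu]
12. (r and not r) or r, v   [Dia-rule on 4: fresh world v, uRv]
13. not (r and not r), v   [neg-Dia-rule on 8 via uRv]
14. not r, v   [neg-Dia-rule on 9 via uRv]
15. r and not r, v   [or-rule on 12 (branches; this branch)]
16. r, v   [and-rule on 15]
Accessibility: uRu, uRv, vRu, vRv
Branch closes: r and not r both at v.
All branches of the negation close; one closing branch shown above.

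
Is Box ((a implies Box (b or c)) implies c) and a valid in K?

Invalid (countermodel exists)

Tableau for the negation not (Box ((a implies Box (b or c)) implies c) and a):
1. not (Box ((a implies Box (b or c)) implies c) and a), w0
2. not a, w0
The negation has an open branch (countermodel exists).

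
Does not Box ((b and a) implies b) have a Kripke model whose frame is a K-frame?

Unsatisfiable (every branch closes)

1. not Box ((b and a) implies b), w0
2. not ((b and a) implies b), w1
3. b and a, w1
4. not b, w1
5. b, w1
6. a, w1
Accessibility: w0Rw1
Branch closes: b and not b both at w1.
All branches of the tableau close; one closing branch shown above.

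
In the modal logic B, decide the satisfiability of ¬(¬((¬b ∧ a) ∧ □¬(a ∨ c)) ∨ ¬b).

1. ¬(¬((¬b ∧ a) ∧ □¬(a ∨ c)) ∨ ¬b), u
2. (¬b ∧ a) ∧ □¬(a ∨ c), u
3. b, u
4. ¬b ∧ a, u
5. □¬(a ∨ c), u
6. ¬b, u
7. a, u
Accessibility: uRu
Branch closes: b and ¬b both at u.
All branches of the tableau close; one closing branch shown above.

Unsatisfiable (every branch closes)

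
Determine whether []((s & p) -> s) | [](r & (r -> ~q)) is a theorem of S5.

Valid

Tableau for the negation ~([]((s & p) -> s) | [](r & (r -> ~q))):
1. ~([]((s & p) -> s) | [](r & (r -> ~q))), 0
2. ~[]((s & p) -> s), 0
3. ~[](r & (r -> ~q)), 0
4. ~((s & p) -> s), 1
5. s & p, 1
6. ~s, 1
7. s, 1
8. p, 1
Accessibility: 0R0, 0R1, 1R0, 1R1
Branch closes: s and ~s both at 1.
Every branch of the negation's tableau closes; the branch above is one of them.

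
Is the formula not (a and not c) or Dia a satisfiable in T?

Yes, satisfiable

1. not (a and not c) or Dia a, 0
2. Dia a, 0
3. a, 1
Accessibility: 0R0, 0R1, 1R1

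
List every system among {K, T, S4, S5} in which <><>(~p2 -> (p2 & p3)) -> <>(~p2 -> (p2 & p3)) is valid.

S4, S5

S4-tableau for the negation ~(<><>(~p2 -> (p2 & p3)) -> <>(~p2 -> (p2 & p3))):
1. ~(<><>(~p2 -> (p2 & p3)) -> <>(~p2 -> (p2 & p3))), 0
2. <><>(~p2 -> (p2 & p3)), 0
3. ~<>(~p2 -> (p2 & p3)), 0
4. ~(~p2 -> (p2 & p3)), 0
5. ~p2, 0
6. ~(p2 & p3), 0
7. ~p3, 0
8. <>(~p2 -> (p2 & p3)), 1
9. ~(~p2 -> (p2 & p3)), 1
10. ~p2, 1
11. ~(p2 & p3), 1
12. ~p3, 1
13. ~p2 -> (p2 & p3), 2
14. ~(~p2 -> (p2 & p3)), 2
15. ~p2, 2
16. ~(p2 & p3), 2
17. p2 & p3, 2
18. p2, 2
19. p3, 2
Accessibility: 0R0, 0R1, 0R2, 1R1, 1R2, 2R2
Branch closes: p2 and ~p2 both at 2.
Every branch closes (one shown): valid in S4, hence also in S5 (every theorem of S4 is a theorem of S5).
T-tableau for the negation ~(<><>(~p2 -> (p2 & p3)) -> <>(~p2 -> (p2 & p3))):
1. ~(<><>(~p2 -> (p2 & p3)) -> <>(~p2 -> (p2 & p3))), 0
2. <><>(~p2 -> (p2 & p3)), 0
3. ~<>(~p2 -> (p2 & p3)), 0
4. ~(~p2 -> (p2 & p3)), 0
5. ~p2, 0
6. ~(p2 & p3), 0
7. ~p3, 0
8. <>(~p2 -> (p2 & p3)), 1
9. ~(~p2 -> (p2 & p3)), 1
10. ~p2, 1
11. ~(p2 & p3), 1
12. ~p3, 1
13. ~p2 -> (p2 & p3), 2
14. p2 & p3, 2
15. p2, 2
16. p3, 2
Accessibility: 0R0, 0R1, 1R1, 1R2, 2R2
Complete open branch: countermodel on a T-frame, so not valid in T, nor in K (the same frame is also a K-frame).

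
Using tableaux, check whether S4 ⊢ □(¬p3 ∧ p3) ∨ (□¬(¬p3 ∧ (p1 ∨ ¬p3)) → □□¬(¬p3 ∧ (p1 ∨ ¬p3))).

Tableau for the negation ¬(□(¬p3 ∧ p3) ∨ (□¬(¬p3 ∧ (p1 ∨ ¬p3)) → □□¬(¬p3 ∧ (p1 ∨ ¬p3)))):
1. ¬(□(¬p3 ∧ p3) ∨ (□¬(¬p3 ∧ (p1 ∨ ¬p3)) → □□¬(¬p3 ∧ (p1 ∨ ¬p3)))), u
2. ¬□(¬p3 ∧ p3), u   [¬∨-rule on 1]
3. ¬(□¬(¬p3 ∧ (p1 ∨ ¬p3)) → □□¬(¬p3 ∧ (p1 ∨ ¬p3))), u   [¬∨-rule on 1]
4. □¬(¬p3 ∧ (p1 ∨ ¬p3)), u   [¬→-rule on 3]
5. ¬□□¬(¬p3 ∧ (p1 ∨ ¬p3)), u   [¬→-rule on 3]
6. ¬(¬p3 ∧ (p1 ∨ ¬p3)), u   [□-rule on 4 via uRu]
7. ¬(p1 ∨ ¬p3), u   [¬∧-rule on 6 (branches; this branch)]
8. ¬p1, u   [¬∨-rule on 7]
9. p3, u   [¬∨-rule on 7]
10. ¬(¬p3 ∧ p3), v   [¬□-rule on 2: fresh world v, uRv]
11. ¬(¬p3 ∧ (p1 ∨ ¬p3)), v   [□-rule on 4 via uRv]
12. p3, v   [¬∧-rule on 10 (branches; this branch)]
13. ¬(p1 ∨ ¬p3), v   [¬∧-rule on 11 (branches; this branch)]
14. ¬p1, v   [¬∨-rule on 13]
15. ¬□¬(¬p3 ∧ (p1 ∨ ¬p3)), w   [¬□-rule on 5: fresh world w, uRw]
16. ¬(¬p3 ∧ (p1 ∨ ¬p3)), w   [□-rule on 4 via uRw]
17. ¬(p1 ∨ ¬p3), w   [¬∧-rule on 16 (branches; this branch)]
18. ¬p1, w   [¬∨-rule on 17]
19. p3, w   [¬∨-rule on 17]
20. ¬p3 ∧ (p1 ∨ ¬p3), x   [¬□-rule on 15: fresh world x, wRx]
21. ¬p3, x   [∧-rule on 20]
22. p1 ∨ ¬p3, x   [∧-rule on 20]
23. ¬(¬p3 ∧ (p1 ∨ ¬p3)), x   [□-rule on 4 via uRx]
24. ¬(p1 ∨ ¬p3), x   [¬∧-rule on 23 (branches; this branch)]
25. ¬p1, x   [¬∨-rule on 24]
26. p3, x   [¬∨-rule on 24]
Accessibility: uRu, uRv, uRw, uRx, vRv, wRw, wRx, xRx
Branch closes: p3 and ¬p3 both at x.
Every branch of the negation's tableau closes; the branch above is one of them.

Yes, valid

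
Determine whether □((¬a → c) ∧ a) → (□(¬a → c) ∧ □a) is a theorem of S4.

Yes, valid

Tableau for the negation ¬(□((¬a → c) ∧ a) → (□(¬a → c) ∧ □a)):
1. ¬(□((¬a → c) ∧ a) → (□(¬a → c) ∧ □a)), w0
2. □((¬a → c) ∧ a), w0
3. ¬(□(¬a → c) ∧ □a), w0
4. (¬a → c) ∧ a, w0
5. ¬a → c, w0
6. a, w0
7. ¬□(¬a → c), w0
8. c, w0
9. ¬(¬a → c), w1
10. ¬a, w1
11. ¬c, w1
12. (¬a → c) ∧ a, w1
13. ¬a → c, w1
14. a, w1
Accessibility: w0Rw0, w0Rw1, w1Rw1
Branch closes: a and ¬a both at w1.
All branches of the negation close; one closing branch shown above.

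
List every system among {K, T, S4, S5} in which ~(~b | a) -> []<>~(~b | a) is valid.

S5-tableau for the negation ~(~(~b | a) -> []<>~(~b | a)):
1. ~(~(~b | a) -> []<>~(~b | a)), 0
2. ~(~b | a), 0
3. ~[]<>~(~b | a), 0
4. b, 0
5. ~a, 0
6. ~<>~(~b | a), 1
7. ~b | a, 0
8. ~b | a, 1
9. a, 0
Accessibility: 0R0, 0R1, 1R0, 1R1
Branch closes: a and ~a both at 0.
Every branch closes (one shown): valid in S5.
S4-tableau for the negation ~(~(~b | a) -> []<>~(~b | a)):
1. ~(~(~b | a) -> []<>~(~b | a)), 0
2. ~(~b | a), 0
3. ~[]<>~(~b | a), 0
4. b, 0
5. ~a, 0
6. ~<>~(~b | a), 1
7. ~b | a, 1
8. a, 1
Accessibility: 0R0, 0R1, 1R1
Complete open branch: countermodel on an S4-frame, so not valid in S4, nor in K, T (the same frame is also a K-frame and a T-frame).

S5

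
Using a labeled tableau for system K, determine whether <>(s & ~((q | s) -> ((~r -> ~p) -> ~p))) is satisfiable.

1. <>(s & ~((q | s) -> ((~r -> ~p) -> ~p))), u
2. s & ~((q | s) -> ((~r -> ~p) -> ~p)), v   [<>-rule on 1: fresh world v, uRv]
3. s, v   [&-rule on 2]
4. ~((q | s) -> ((~r -> ~p) -> ~p)), v   [&-rule on 2]
5. q | s, v   [~->-rule on 4]
6. ~((~r -> ~p) -> ~p), v   [~->-rule on 4]
7. ~r -> ~p, v   [~->-rule on 6]
8. p, v   [~->-rule on 6]
9. r, v   [->-rule on 7 (branches; this branch)]
Accessibility: uRv

Satisfiable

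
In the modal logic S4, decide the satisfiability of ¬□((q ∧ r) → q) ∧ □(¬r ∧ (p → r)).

Unsatisfiable (every branch closes)

1. ¬□((q ∧ r) → q) ∧ □(¬r ∧ (p → r)), w0
2. ¬□((q ∧ r) → q), w0
3. □(¬r ∧ (p → r)), w0
4. ¬r ∧ (p → r), w0
5. ¬r, w0
6. p → r, w0
7. ¬p, w0
8. ¬((q ∧ r) → q), w1
9. q ∧ r, w1
10. ¬q, w1
11. q, w1
12. r, w1
Accessibility: w0Rw0, w0Rw1, w1Rw1
Branch closes: q and ¬q both at w1.
Every branch closes; the branch above is one of them.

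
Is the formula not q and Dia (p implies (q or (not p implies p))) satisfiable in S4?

Yes, satisfiable

1. not q and Dia (p implies (q or (not p implies p))), 0
2. not q, 0
3. Dia (p implies (q or (not p implies p))), 0
4. p implies (q or (not p implies p)), 1
5. q or (not p implies p), 1
6. not p implies p, 1
7. p, 1
Accessibility: 0R0, 0R1, 1R1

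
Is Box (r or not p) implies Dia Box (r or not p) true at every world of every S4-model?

Tableau for the negation not (Box (r or not p) implies Dia Box (r or not p)):
1. not (Box (r or not p) implies Dia Box (r or not p)), 0
2. Box (r or not p), 0   [neg-implies-rule on 1]
3. not Dia Box (r or not p), 0   [neg-implies-rule on 1]
4. r or not p, 0   [Box-rule on 2 via 0R0]
5. not Box (r or not p), 0   [neg-Dia-rule on 3 via 0R0]
6. not p, 0   [or-rule on 4 (branches; this branch)]
7. not (r or not p), 1   [neg-Box-rule on 5: fresh world 1, 0R1]
8. not r, 1   [neg-or-rule on 7]
9. p, 1   [neg-or-rule on 7]
10. r or not p, 1   [Box-rule on 2 via 0R1]
11. not Box (r or not p), 1   [neg-Dia-rule on 3 via 0R1]
12. not p, 1   [or-rule on 10 (branches; this branch)]
Accessibility: 0R0, 0R1, 1R1
Branch closes: p and not p both at 1.
All branches of the negation close; one closing branch shown above.

Valid in S4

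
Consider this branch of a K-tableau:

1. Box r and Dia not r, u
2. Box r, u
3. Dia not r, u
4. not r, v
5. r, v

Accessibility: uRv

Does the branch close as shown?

Closed

Both r and not r appear at v.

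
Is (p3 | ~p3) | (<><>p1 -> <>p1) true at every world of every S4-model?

Yes, valid

Tableau for the negation ~((p3 | ~p3) | (<><>p1 -> <>p1)):
1. ~((p3 | ~p3) | (<><>p1 -> <>p1)), u
2. ~(p3 | ~p3), u
3. ~(<><>p1 -> <>p1), u
4. ~p3, u
5. p3, u
Accessibility: uRu
Branch closes: p3 and ~p3 both at u.
Every branch of the negation's tableau closes; the branch above is one of them.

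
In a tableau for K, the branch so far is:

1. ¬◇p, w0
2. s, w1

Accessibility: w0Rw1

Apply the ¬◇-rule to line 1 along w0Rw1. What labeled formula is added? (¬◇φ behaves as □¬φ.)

¬◇φ behaves as □¬φ: propagate the negated body to each accessible world.

¬p, w1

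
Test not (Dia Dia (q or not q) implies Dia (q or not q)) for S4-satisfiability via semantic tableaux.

1. not (Dia Dia (q or not q) implies Dia (q or not q)), 0
2. Dia Dia (q or not q), 0   [neg-implies-rule on 1]
3. not Dia (q or not q), 0   [neg-implies-rule on 1]
4. not (q or not q), 0   [neg-Dia-rule on 3 via 0R0]
5. not q, 0   [neg-or-rule on 4]
6. q, 0   [neg-or-rule on 4]
Accessibility: 0R0
Branch closes: q and not q both at 0.
Every branch closes; the branch above is one of them.

No, unsatisfiable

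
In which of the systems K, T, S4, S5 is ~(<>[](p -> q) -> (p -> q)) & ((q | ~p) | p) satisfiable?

S5-tableau for the formula:
1. ~(<>[](p -> q) -> (p -> q)) & ((q | ~p) | p), 0
2. ~(<>[](p -> q) -> (p -> q)), 0
3. (q | ~p) | p, 0
4. <>[](p -> q), 0
5. ~(p -> q), 0
6. p, 0
7. ~q, 0
8. [](p -> q), 1
9. p -> q, 0
10. p -> q, 1
11. q, 0
Accessibility: 0R0, 0R1, 1R0, 1R1
Branch closes: q and ~q both at 0.
Every branch closes (one shown): unsatisfiable in S5.
S4-tableau for the formula:
1. ~(<>[](p -> q) -> (p -> q)) & ((q | ~p) | p), 0
2. ~(<>[](p -> q) -> (p -> q)), 0
3. (q | ~p) | p, 0
4. <>[](p -> q), 0
5. ~(p -> q), 0
6. p, 0
7. ~q, 0
8. [](p -> q), 1
9. p -> q, 1
10. q, 1
Accessibility: 0R0, 0R1, 1R1
Complete open branch: satisfiable in S4, hence also in K, T (this S4-model is also a K-model and a T-model).

K, T, S4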